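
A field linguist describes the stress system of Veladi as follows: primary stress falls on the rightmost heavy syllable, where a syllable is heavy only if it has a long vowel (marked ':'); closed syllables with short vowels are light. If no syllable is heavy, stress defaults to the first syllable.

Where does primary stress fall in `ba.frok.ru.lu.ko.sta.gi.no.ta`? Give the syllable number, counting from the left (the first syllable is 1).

1

Weights: 1 ba L, 2 frok L, 3 ru L, 4 lu L, 5 ko L, 6 sta L, 7 gi L, 8 no L, 9 ta L.
No heavy syllable in the domain; default to the first syllable = syllable 1.
Primary stress: syllable 1 → ˈba.frok.ru.lu.ko.sta.gi.no.ta.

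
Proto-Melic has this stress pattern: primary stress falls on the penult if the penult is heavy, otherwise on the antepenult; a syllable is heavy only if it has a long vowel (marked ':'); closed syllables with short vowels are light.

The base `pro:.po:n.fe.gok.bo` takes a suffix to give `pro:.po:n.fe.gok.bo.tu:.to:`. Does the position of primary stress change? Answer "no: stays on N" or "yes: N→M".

yes: 3→6

Base `pro:.po:n.fe.gok.bo` (5 syllables):
  Weights: 3 fe L, 4 gok L, 5 bo L.
  The penult (syllable 4, gok) is light, so stress falls on the antepenult (syllable 3, fe).
  → primary stress on syllable 3.
Suffixed `pro:.po:n.fe.gok.bo.tu:.to:` (7 syllables):
  Weights: 5 bo L, 6 tu: H, 7 to: H.
  The penult (syllable 6, tu:) is heavy, so it takes stress.
  → primary stress on syllable 6.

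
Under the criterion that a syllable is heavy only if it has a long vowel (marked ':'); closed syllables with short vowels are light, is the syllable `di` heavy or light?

`di`: short vowel, open (no coda). Short vowel → light.

light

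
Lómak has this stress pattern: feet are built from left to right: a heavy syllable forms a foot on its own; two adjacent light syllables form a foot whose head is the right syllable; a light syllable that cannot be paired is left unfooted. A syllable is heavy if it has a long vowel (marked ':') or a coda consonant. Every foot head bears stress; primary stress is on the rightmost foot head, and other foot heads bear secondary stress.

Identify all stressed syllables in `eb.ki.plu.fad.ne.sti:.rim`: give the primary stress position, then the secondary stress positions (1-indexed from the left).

primary 7, secondary 1, 3, 4, 6

Weights: 1 eb H, 2 ki L, 3 plu L, 4 fad H, 5 ne L, 6 sti: H, 7 rim H.
Parse left to right (heavy = foot alone; LL = one foot; stranded L unfooted): (ˈeb) (ki.ˈplu) (ˈfad) ne (ˈsti:) (ˈrim).
Foot heads: 1, 3, 4, 6, 7.
Primary stress on the rightmost head = syllable 7.
Secondary stress on 1, 3, 4, 6: ˌeb.ki.ˌplu.ˌfad.ne.ˌsti:.ˈrim.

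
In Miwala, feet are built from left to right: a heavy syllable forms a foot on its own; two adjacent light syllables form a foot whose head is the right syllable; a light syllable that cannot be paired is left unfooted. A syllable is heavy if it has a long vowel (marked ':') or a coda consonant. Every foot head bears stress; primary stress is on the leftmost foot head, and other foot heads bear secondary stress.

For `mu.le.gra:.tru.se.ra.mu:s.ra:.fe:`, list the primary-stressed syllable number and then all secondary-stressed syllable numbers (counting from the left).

primary 2, secondary 3, 5, 7, 8, 9

Weights: 1 mu L, 2 le L, 3 gra: H, 4 tru L, 5 se L, 6 ra L, 7 mu:s H, 8 ra: H, 9 fe: H.
Parse left to right (heavy = foot alone; LL = one foot; stranded L unfooted): (mu.ˈle) (ˈgra:) (tru.ˈse) ra (ˈmu:s) (ˈra:) (ˈfe:).
Foot heads: 2, 3, 5, 7, 8, 9.
Primary stress on the leftmost head = syllable 2.
Secondary stress on 3, 5, 7, 8, 9: mu.ˈle.ˌgra:.tru.ˌse.ra.ˌmu:s.ˌra:.ˌfe:.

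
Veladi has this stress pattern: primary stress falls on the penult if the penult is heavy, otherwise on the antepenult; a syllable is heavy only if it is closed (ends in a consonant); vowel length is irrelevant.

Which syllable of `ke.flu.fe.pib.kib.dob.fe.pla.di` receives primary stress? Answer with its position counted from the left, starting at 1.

Weights: 7 fe L, 8 pla L, 9 di L.
The penult (syllable 8, pla) is light, so stress falls on the antepenult (syllable 7, fe).
Primary stress: syllable 7 → ke.flu.fe.pib.kib.dob.ˈfe.pla.di.

7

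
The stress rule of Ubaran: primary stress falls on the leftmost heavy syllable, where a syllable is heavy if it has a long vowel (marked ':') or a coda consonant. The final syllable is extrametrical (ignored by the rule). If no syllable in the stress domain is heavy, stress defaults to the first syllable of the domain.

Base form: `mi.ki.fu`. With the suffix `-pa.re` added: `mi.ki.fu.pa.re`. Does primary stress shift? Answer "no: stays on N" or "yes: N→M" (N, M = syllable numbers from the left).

no: stays on 1

Base `mi.ki.fu` (3 syllables):
  The final syllable (3, fu) is extrametrical; the stress domain is syllables 1–2.
  Weights: 1 mi L, 2 ki L.
  No heavy syllable in the domain; default to the first syllable of the domain = syllable 1.
  → primary stress on syllable 1.
Suffixed `mi.ki.fu.pa.re` (5 syllables):
  The final syllable (5, re) is extrametrical; the stress domain is syllables 1–4.
  Weights: 1 mi L, 2 ki L, 3 fu L, 4 pa L.
  No heavy syllable in the domain; default to the first syllable of the domain = syllable 1.
  → primary stress on syllable 1.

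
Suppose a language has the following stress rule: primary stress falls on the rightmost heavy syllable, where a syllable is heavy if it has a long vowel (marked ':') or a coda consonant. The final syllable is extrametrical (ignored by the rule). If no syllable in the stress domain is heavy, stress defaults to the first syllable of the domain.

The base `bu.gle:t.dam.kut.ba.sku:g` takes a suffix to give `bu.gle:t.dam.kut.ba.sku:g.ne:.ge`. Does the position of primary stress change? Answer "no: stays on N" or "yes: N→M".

yes: 4→7

Base `bu.gle:t.dam.kut.ba.sku:g` (6 syllables):
  The final syllable (6, sku:g) is extrametrical; the stress domain is syllables 1–5.
  Weights: 1 bu L, 2 gle:t H, 3 dam H, 4 kut H, 5 ba L.
  Heavy syllables in the domain: 2, 3, 4. The rightmost is syllable 4 (kut).
  → primary stress on syllable 4.
Suffixed `bu.gle:t.dam.kut.ba.sku:g.ne:.ge` (8 syllables):
  The final syllable (8, ge) is extrametrical; the stress domain is syllables 1–7.
  Weights: 1 bu L, 2 gle:t H, 3 dam H, 4 kut H, 5 ba L, 6 sku:g H, 7 ne: H.
  Heavy syllables in the domain: 2, 3, 4, 6, 7. The rightmost is syllable 7 (ne:).
  → primary stress on syllable 7.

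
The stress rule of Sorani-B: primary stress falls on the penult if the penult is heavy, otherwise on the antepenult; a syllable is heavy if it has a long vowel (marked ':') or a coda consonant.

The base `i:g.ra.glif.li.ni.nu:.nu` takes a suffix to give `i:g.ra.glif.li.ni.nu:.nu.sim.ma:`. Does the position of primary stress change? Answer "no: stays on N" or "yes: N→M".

Base `i:g.ra.glif.li.ni.nu:.nu` (7 syllables):
  Weights: 5 ni L, 6 nu: H, 7 nu L.
  The penult (syllable 6, nu:) is heavy, so it takes stress.
  → primary stress on syllable 6.
Suffixed `i:g.ra.glif.li.ni.nu:.nu.sim.ma:` (9 syllables):
  Weights: 7 nu L, 8 sim H, 9 ma: H.
  The penult (syllable 8, sim) is heavy, so it takes stress.
  → primary stress on syllable 8.

yes: 6→8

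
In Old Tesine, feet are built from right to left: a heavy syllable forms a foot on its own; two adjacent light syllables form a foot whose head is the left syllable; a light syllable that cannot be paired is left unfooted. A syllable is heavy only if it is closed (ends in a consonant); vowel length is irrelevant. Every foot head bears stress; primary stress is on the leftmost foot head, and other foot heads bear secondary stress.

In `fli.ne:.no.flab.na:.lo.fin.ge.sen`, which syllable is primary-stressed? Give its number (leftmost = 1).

Weights: 1 fli L, 2 ne: L, 3 no L, 4 flab H, 5 na: L, 6 lo L, 7 fin H, 8 ge L, 9 sen H.
Parse right to left (heavy = foot alone; LL = one foot; stranded L unfooted): fli (ˈne:.no) (ˈflab) (ˈna:.lo) (ˈfin) ge (ˈsen).
Foot heads: 2, 4, 5, 7, 9.
Primary stress on the leftmost head = syllable 2.
Primary stress: syllable 2 → fli.ˈne:.no.flab.na:.lo.fin.ge.sen.

2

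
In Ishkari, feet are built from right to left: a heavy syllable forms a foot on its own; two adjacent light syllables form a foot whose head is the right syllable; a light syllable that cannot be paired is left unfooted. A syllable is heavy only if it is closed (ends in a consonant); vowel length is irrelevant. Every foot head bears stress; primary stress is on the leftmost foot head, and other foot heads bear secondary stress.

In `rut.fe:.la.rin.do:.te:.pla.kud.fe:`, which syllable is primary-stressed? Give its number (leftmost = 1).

1

Weights: 1 rut H, 2 fe: L, 3 la L, 4 rin H, 5 do: L, 6 te: L, 7 pla L, 8 kud H, 9 fe: L.
Parse right to left (heavy = foot alone; LL = one foot; stranded L unfooted): (ˈrut) (fe:.ˈla) (ˈrin) do: (te:.ˈpla) (ˈkud) fe:.
Foot heads: 1, 3, 4, 7, 8.
Primary stress on the leftmost head = syllable 1.
Primary stress: syllable 1 → ˈrut.fe:.la.rin.do:.te:.pla.kud.fe:.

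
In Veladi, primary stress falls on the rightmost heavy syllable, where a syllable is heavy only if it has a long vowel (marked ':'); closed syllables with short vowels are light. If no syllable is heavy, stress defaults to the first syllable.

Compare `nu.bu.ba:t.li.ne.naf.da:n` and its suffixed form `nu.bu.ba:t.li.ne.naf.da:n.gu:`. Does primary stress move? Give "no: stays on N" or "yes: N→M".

Base `nu.bu.ba:t.li.ne.naf.da:n` (7 syllables):
  Weights: 1 nu L, 2 bu L, 3 ba:t H, 4 li L, 5 ne L, 6 naf L, 7 da:n H.
  Heavy syllables in the domain: 3, 7. The rightmost is syllable 7 (da:n).
  → primary stress on syllable 7.
Suffixed `nu.bu.ba:t.li.ne.naf.da:n.gu:` (8 syllables):
  Weights: 1 nu L, 2 bu L, 3 ba:t H, 4 li L, 5 ne L, 6 naf L, 7 da:n H, 8 gu: H.
  Heavy syllables in the domain: 3, 7, 8. The rightmost is syllable 8 (gu:).
  → primary stress on syllable 8.

yes: 7→8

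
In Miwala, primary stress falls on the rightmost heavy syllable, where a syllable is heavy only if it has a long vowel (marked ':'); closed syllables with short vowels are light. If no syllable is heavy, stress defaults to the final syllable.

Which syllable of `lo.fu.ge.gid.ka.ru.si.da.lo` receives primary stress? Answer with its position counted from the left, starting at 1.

9

Weights: 1 lo L, 2 fu L, 3 ge L, 4 gid L, 5 ka L, 6 ru L, 7 si L, 8 da L, 9 lo L.
No heavy syllable in the domain; default to the final syllable = syllable 9.
Primary stress: syllable 9 → lo.fu.ge.gid.ka.ru.si.da.ˈlo.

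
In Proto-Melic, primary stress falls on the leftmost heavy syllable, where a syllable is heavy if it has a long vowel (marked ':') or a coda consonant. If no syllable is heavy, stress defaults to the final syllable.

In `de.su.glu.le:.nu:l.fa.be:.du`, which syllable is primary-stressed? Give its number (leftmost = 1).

4

Weights: 1 de L, 2 su L, 3 glu L, 4 le: H, 5 nu:l H, 6 fa L, 7 be: H, 8 du L.
Heavy syllables in the domain: 4, 5, 7. The leftmost is syllable 4 (le:).
Primary stress: syllable 4 → de.su.glu.ˈle:.nu:l.fa.be:.du.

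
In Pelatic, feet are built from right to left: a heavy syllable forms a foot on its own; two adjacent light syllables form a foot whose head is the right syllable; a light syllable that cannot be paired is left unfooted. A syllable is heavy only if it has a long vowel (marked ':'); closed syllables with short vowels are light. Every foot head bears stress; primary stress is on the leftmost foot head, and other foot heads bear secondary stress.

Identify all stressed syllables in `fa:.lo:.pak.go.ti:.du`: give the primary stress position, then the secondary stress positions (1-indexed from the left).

primary 1, secondary 2, 4, 5

Weights: 1 fa: H, 2 lo: H, 3 pak L, 4 go L, 5 ti: H, 6 du L.
Parse right to left (heavy = foot alone; LL = one foot; stranded L unfooted): (ˈfa:) (ˈlo:) (pak.ˈgo) (ˈti:) du.
Foot heads: 1, 2, 4, 5.
Primary stress on the leftmost head = syllable 1.
Secondary stress on 2, 4, 5: ˈfa:.ˌlo:.pak.ˌgo.ˌti:.du.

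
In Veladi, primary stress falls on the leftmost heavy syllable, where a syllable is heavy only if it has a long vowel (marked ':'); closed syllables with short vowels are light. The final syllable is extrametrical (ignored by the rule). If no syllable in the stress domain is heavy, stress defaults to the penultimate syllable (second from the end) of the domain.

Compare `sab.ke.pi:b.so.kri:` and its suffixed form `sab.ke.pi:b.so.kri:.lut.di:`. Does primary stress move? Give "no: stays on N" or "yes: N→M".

Base `sab.ke.pi:b.so.kri:` (5 syllables):
  The final syllable (5, kri:) is extrametrical; the stress domain is syllables 1–4.
  Weights: 1 sab L, 2 ke L, 3 pi:b H, 4 so L.
  Heavy syllables in the domain: 3. The leftmost is syllable 3 (pi:b).
  → primary stress on syllable 3.
Suffixed `sab.ke.pi:b.so.kri:.lut.di:` (7 syllables):
  The final syllable (7, di:) is extrametrical; the stress domain is syllables 1–6.
  Weights: 1 sab L, 2 ke L, 3 pi:b H, 4 so L, 5 kri: H, 6 lut L.
  Heavy syllables in the domain: 3, 5. The leftmost is syllable 3 (pi:b).
  → primary stress on syllable 3.

no: stays on 3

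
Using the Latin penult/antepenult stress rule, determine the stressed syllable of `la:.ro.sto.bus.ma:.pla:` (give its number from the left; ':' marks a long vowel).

5

Classical Latin: stress the penult if heavy (long vowel or closed), else the antepenult.
Weights: 4 bus H, 5 ma: H, 6 pla: H.
The penult (syllable 5, ma:) is heavy, so it takes stress.
Stress on syllable 5: la:.ro.sto.bus.ˈma:.pla:.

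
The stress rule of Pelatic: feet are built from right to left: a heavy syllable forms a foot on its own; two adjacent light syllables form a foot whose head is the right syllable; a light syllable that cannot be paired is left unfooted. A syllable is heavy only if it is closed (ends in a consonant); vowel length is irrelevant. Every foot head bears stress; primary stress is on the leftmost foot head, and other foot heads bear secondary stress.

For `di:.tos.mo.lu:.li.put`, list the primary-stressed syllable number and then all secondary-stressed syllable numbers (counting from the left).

Weights: 1 di: L, 2 tos H, 3 mo L, 4 lu: L, 5 li L, 6 put H.
Parse right to left (heavy = foot alone; LL = one foot; stranded L unfooted): di: (ˈtos) mo (lu:.ˈli) (ˈput).
Foot heads: 2, 5, 6.
Primary stress on the leftmost head = syllable 2.
Secondary stress on 5, 6: di:.ˈtos.mo.lu:.ˌli.ˌput.

primary 2, secondary 5, 6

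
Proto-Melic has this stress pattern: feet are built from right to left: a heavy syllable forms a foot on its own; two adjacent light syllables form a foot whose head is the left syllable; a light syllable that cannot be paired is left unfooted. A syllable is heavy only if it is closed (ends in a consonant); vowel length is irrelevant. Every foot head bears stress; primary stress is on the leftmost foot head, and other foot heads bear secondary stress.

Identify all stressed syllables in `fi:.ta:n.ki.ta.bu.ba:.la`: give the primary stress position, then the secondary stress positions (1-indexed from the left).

primary 2, secondary 4, 6

Weights: 1 fi: L, 2 ta:n H, 3 ki L, 4 ta L, 5 bu L, 6 ba: L, 7 la L.
Parse right to left (heavy = foot alone; LL = one foot; stranded L unfooted): fi: (ˈta:n) ki (ˈta.bu) (ˈba:.la).
Foot heads: 2, 4, 6.
Primary stress on the leftmost head = syllable 2.
Secondary stress on 4, 6: fi:.ˈta:n.ki.ˌta.bu.ˌba:.la.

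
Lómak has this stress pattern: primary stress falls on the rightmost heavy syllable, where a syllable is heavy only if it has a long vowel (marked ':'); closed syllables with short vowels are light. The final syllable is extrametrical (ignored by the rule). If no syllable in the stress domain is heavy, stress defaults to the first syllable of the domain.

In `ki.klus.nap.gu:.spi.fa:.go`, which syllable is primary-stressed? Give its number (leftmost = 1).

The final syllable (7, go) is extrametrical; the stress domain is syllables 1–6.
Weights: 1 ki L, 2 klus L, 3 nap L, 4 gu: H, 5 spi L, 6 fa: H.
Heavy syllables in the domain: 4, 6. The rightmost is syllable 6 (fa:).
Primary stress: syllable 6 → ki.klus.nap.gu:.spi.ˈfa:.go.

6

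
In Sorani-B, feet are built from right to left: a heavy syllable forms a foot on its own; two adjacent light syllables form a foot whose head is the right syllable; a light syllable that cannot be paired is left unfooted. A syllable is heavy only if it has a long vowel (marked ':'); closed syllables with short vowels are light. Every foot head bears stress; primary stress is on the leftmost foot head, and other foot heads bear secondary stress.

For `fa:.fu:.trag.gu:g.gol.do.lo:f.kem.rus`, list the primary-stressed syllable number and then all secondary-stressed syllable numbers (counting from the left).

Weights: 1 fa: H, 2 fu: H, 3 trag L, 4 gu:g H, 5 gol L, 6 do L, 7 lo:f H, 8 kem L, 9 rus L.
Parse right to left (heavy = foot alone; LL = one foot; stranded L unfooted): (ˈfa:) (ˈfu:) trag (ˈgu:g) (gol.ˈdo) (ˈlo:f) (kem.ˈrus).
Foot heads: 1, 2, 4, 6, 7, 9.
Primary stress on the leftmost head = syllable 1.
Secondary stress on 2, 4, 6, 7, 9: ˈfa:.ˌfu:.trag.ˌgu:g.gol.ˌdo.ˌlo:f.kem.ˌrus.

primary 1, secondary 2, 4, 6, 7, 9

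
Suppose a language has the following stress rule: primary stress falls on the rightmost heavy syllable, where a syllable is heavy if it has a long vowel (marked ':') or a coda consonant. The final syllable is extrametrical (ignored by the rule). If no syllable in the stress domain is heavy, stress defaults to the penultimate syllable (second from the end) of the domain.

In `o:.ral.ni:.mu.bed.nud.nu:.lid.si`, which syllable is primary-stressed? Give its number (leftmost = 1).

8

The final syllable (9, si) is extrametrical; the stress domain is syllables 1–8.
Weights: 1 o: H, 2 ral H, 3 ni: H, 4 mu L, 5 bed H, 6 nud H, 7 nu: H, 8 lid H.
Heavy syllables in the domain: 1, 2, 3, 5, 6, 7, 8. The rightmost is syllable 8 (lid).
Primary stress: syllable 8 → o:.ral.ni:.mu.bed.nud.nu:.ˈlid.si.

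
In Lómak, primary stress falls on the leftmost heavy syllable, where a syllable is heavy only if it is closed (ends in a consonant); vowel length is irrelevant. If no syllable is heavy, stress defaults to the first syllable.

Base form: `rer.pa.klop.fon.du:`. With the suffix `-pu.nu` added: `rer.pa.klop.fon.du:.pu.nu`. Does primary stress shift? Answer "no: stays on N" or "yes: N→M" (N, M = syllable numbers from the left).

Base `rer.pa.klop.fon.du:` (5 syllables):
  Weights: 1 rer H, 2 pa L, 3 klop H, 4 fon H, 5 du: L.
  Heavy syllables in the domain: 1, 3, 4. The leftmost is syllable 1 (rer).
  → primary stress on syllable 1.
Suffixed `rer.pa.klop.fon.du:.pu.nu` (7 syllables):
  Weights: 1 rer H, 2 pa L, 3 klop H, 4 fon H, 5 du: L, 6 pu L, 7 nu L.
  Heavy syllables in the domain: 1, 3, 4. The leftmost is syllable 1 (rer).
  → primary stress on syllable 1.

no: stays on 1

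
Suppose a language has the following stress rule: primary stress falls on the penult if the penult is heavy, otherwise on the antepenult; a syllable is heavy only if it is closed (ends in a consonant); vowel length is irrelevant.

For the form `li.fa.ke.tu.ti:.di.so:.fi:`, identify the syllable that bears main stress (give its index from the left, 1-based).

6

Weights: 6 di L, 7 so: L, 8 fi: L.
The penult (syllable 7, so:) is light, so stress falls on the antepenult (syllable 6, di).
Primary stress: syllable 6 → li.fa.ke.tu.ti:.ˈdi.so:.fi:.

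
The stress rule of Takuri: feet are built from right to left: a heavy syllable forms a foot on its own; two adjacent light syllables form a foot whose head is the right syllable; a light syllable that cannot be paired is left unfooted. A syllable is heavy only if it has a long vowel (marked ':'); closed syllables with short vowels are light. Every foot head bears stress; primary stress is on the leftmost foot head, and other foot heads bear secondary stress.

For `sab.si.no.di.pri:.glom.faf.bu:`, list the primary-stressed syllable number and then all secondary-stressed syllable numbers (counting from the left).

Weights: 1 sab L, 2 si L, 3 no L, 4 di L, 5 pri: H, 6 glom L, 7 faf L, 8 bu: H.
Parse right to left (heavy = foot alone; LL = one foot; stranded L unfooted): (sab.ˈsi) (no.ˈdi) (ˈpri:) (glom.ˈfaf) (ˈbu:).
Foot heads: 2, 4, 5, 7, 8.
Primary stress on the leftmost head = syllable 2.
Secondary stress on 4, 5, 7, 8: sab.ˈsi.no.ˌdi.ˌpri:.glom.ˌfaf.ˌbu:.

primary 2, secondary 4, 5, 7, 8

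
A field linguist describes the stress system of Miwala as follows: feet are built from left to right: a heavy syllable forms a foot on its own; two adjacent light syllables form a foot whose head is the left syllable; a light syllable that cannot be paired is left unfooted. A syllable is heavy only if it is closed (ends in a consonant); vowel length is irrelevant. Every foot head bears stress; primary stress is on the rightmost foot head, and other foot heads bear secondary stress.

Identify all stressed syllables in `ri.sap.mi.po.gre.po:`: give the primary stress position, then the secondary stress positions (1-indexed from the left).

Weights: 1 ri L, 2 sap H, 3 mi L, 4 po L, 5 gre L, 6 po: L.
Parse left to right (heavy = foot alone; LL = one foot; stranded L unfooted): ri (ˈsap) (ˈmi.po) (ˈgre.po:).
Foot heads: 2, 3, 5.
Primary stress on the rightmost head = syllable 5.
Secondary stress on 2, 3: ri.ˌsap.ˌmi.po.ˈgre.po:.

primary 5, secondary 2, 3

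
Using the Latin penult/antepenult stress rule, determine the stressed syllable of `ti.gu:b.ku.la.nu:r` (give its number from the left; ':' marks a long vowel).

Classical Latin: stress the penult if heavy (long vowel or closed), else the antepenult.
Weights: 3 ku L, 4 la L, 5 nu:r H.
The penult (syllable 4, la) is light, so stress falls on the antepenult (syllable 3, ku).
Stress on syllable 3: ti.gu:b.ˈku.la.nu:r.

3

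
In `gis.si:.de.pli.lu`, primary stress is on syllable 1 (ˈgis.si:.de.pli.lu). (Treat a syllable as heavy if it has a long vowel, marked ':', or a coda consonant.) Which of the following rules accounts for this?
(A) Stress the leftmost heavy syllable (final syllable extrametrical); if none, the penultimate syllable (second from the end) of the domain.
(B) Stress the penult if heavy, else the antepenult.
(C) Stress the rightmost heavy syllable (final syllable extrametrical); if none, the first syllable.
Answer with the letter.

Rule A → syllable 1 ✓.
Rule B → syllable 3 (observed: 1).
Rule C → syllable 2 (observed: 1).

A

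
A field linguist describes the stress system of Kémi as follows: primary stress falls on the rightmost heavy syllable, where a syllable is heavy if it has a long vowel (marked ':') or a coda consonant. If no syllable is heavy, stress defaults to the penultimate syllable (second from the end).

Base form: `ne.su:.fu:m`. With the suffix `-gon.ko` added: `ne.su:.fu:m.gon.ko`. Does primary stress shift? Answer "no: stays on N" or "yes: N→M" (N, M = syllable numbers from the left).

yes: 3→4

Base `ne.su:.fu:m` (3 syllables):
  Weights: 1 ne L, 2 su: H, 3 fu:m H.
  Heavy syllables in the domain: 2, 3. The rightmost is syllable 3 (fu:m).
  → primary stress on syllable 3.
Suffixed `ne.su:.fu:m.gon.ko` (5 syllables):
  Weights: 1 ne L, 2 su: H, 3 fu:m H, 4 gon H, 5 ko L.
  Heavy syllables in the domain: 2, 3, 4. The rightmost is syllable 4 (gon).
  → primary stress on syllable 4.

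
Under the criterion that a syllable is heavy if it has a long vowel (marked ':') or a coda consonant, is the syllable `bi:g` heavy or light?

`bi:g`: long vowel, closed (coda /g/). Long vowel and closed → heavy.

heavy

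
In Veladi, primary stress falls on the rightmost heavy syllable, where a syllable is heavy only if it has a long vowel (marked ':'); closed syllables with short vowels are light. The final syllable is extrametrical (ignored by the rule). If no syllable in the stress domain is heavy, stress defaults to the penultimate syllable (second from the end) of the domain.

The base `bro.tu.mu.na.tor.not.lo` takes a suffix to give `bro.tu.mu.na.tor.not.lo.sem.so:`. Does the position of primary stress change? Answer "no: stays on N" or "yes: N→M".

Base `bro.tu.mu.na.tor.not.lo` (7 syllables):
  The final syllable (7, lo) is extrametrical; the stress domain is syllables 1–6.
  Weights: 1 bro L, 2 tu L, 3 mu L, 4 na L, 5 tor L, 6 not L.
  No heavy syllable in the domain; default to the penultimate syllable (second from the end) of the domain = syllable 5.
  → primary stress on syllable 5.
Suffixed `bro.tu.mu.na.tor.not.lo.sem.so:` (9 syllables):
  The final syllable (9, so:) is extrametrical; the stress domain is syllables 1–8.
  Weights: 1 bro L, 2 tu L, 3 mu L, 4 na L, 5 tor L, 6 not L, 7 lo L, 8 sem L.
  No heavy syllable in the domain; default to the penultimate syllable (second from the end) of the domain = syllable 7.
  → primary stress on syllable 7.

yes: 5→7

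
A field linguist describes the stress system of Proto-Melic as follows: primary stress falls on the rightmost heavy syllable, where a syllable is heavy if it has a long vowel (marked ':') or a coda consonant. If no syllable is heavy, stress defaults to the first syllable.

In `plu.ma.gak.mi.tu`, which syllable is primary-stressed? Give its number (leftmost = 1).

Weights: 1 plu L, 2 ma L, 3 gak H, 4 mi L, 5 tu L.
Heavy syllables in the domain: 3. The rightmost is syllable 3 (gak).
Primary stress: syllable 3 → plu.ma.ˈgak.mi.tu.

3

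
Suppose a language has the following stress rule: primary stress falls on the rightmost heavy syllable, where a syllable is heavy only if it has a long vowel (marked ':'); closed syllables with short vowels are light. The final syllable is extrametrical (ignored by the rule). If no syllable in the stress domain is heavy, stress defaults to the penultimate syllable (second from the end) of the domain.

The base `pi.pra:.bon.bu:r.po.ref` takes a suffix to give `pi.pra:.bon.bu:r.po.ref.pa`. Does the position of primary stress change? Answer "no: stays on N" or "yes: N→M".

no: stays on 4

Base `pi.pra:.bon.bu:r.po.ref` (6 syllables):
  The final syllable (6, ref) is extrametrical; the stress domain is syllables 1–5.
  Weights: 1 pi L, 2 pra: H, 3 bon L, 4 bu:r H, 5 po L.
  Heavy syllables in the domain: 2, 4. The rightmost is syllable 4 (bu:r).
  → primary stress on syllable 4.
Suffixed `pi.pra:.bon.bu:r.po.ref.pa` (7 syllables):
  The final syllable (7, pa) is extrametrical; the stress domain is syllables 1–6.
  Weights: 1 pi L, 2 pra: H, 3 bon L, 4 bu:r H, 5 po L, 6 ref L.
  Heavy syllables in the domain: 2, 4. The rightmost is syllable 4 (bu:r).
  → primary stress on syllable 4.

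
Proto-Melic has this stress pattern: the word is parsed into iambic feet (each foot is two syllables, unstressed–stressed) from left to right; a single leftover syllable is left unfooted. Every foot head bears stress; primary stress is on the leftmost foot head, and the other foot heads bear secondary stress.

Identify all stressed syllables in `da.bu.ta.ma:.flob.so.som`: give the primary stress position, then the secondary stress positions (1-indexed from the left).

primary 2, secondary 4, 6

Parse left to right into iambic (σˈσ) feet: (da.ˈbu) (ta.ˈma:) (flob.ˈso) som. Syllable 7 is left unfooted.
Foot heads (stressed positions): 2, 4, 6.
End Rule Leftmost: primary stress on the leftmost head = syllable 2.
Secondary stress on 4, 6: da.ˈbu.ta.ˌma:.flob.ˌso.som.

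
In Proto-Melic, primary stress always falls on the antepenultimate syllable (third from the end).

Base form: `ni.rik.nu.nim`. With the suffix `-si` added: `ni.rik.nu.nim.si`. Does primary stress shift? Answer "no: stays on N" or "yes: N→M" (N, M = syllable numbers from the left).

yes: 2→3

Base `ni.rik.nu.nim` (4 syllables):
  The word has 4 syllables; the antepenultimate syllable (third from the end) is syllable 2 (rik).
  → primary stress on syllable 2.
Suffixed `ni.rik.nu.nim.si` (5 syllables):
  The word has 5 syllables; the antepenultimate syllable (third from the end) is syllable 3 (nu).
  → primary stress on syllable 3.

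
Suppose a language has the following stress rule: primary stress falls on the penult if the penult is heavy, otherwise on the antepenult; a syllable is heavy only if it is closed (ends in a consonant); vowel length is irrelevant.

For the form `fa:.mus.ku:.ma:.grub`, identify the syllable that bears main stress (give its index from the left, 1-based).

Weights: 3 ku: L, 4 ma: L, 5 grub H.
The penult (syllable 4, ma:) is light, so stress falls on the antepenult (syllable 3, ku:).
Primary stress: syllable 3 → fa:.mus.ˈku:.ma:.grub.

3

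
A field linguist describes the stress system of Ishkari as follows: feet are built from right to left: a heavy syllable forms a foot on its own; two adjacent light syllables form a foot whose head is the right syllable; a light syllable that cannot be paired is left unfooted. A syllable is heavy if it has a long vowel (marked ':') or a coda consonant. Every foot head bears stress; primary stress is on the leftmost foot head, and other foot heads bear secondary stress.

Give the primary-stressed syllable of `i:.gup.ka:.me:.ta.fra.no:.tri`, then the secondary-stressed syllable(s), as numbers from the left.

primary 1, secondary 2, 3, 4, 6, 7

Weights: 1 i: H, 2 gup H, 3 ka: H, 4 me: H, 5 ta L, 6 fra L, 7 no: H, 8 tri L.
Parse right to left (heavy = foot alone; LL = one foot; stranded L unfooted): (ˈi:) (ˈgup) (ˈka:) (ˈme:) (ta.ˈfra) (ˈno:) tri.
Foot heads: 1, 2, 3, 4, 6, 7.
Primary stress on the leftmost head = syllable 1.
Secondary stress on 2, 3, 4, 6, 7: ˈi:.ˌgup.ˌka:.ˌme:.ta.ˌfra.ˌno:.tri.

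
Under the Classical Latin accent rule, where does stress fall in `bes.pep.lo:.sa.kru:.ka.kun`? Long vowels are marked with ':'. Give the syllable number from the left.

Classical Latin: stress the penult if heavy (long vowel or closed), else the antepenult.
Weights: 5 kru: H, 6 ka L, 7 kun H.
The penult (syllable 6, ka) is light, so stress falls on the antepenult (syllable 5, kru:).
Stress on syllable 5: bes.pep.lo:.sa.ˈkru:.ka.kun.

5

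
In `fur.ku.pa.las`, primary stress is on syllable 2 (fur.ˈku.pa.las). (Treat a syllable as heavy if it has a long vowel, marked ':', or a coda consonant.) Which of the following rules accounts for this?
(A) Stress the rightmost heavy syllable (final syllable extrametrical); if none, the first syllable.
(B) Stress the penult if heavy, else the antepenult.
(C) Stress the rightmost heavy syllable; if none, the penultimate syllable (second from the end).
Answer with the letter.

Rule A → syllable 1 (observed: 2).
Rule B → syllable 2 ✓.
Rule C → syllable 4 (observed: 2).

B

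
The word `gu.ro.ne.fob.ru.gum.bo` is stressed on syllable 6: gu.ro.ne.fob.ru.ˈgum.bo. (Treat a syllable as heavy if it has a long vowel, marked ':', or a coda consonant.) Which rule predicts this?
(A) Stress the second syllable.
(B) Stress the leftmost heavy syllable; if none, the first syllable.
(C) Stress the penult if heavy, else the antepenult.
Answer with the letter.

Rule A → syllable 2 (observed: 6).
Rule B → syllable 4 (observed: 6).
Rule C → syllable 6 ✓.

C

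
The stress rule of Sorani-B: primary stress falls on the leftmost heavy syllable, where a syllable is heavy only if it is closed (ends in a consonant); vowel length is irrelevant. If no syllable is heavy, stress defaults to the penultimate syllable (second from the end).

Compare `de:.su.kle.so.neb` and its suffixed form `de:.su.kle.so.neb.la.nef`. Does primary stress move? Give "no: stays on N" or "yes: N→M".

no: stays on 5

Base `de:.su.kle.so.neb` (5 syllables):
  Weights: 1 de: L, 2 su L, 3 kle L, 4 so L, 5 neb H.
  Heavy syllables in the domain: 5. The leftmost is syllable 5 (neb).
  → primary stress on syllable 5.
Suffixed `de:.su.kle.so.neb.la.nef` (7 syllables):
  Weights: 1 de: L, 2 su L, 3 kle L, 4 so L, 5 neb H, 6 la L, 7 nef H.
  Heavy syllables in the domain: 5, 7. The leftmost is syllable 5 (neb).
  → primary stress on syllable 5.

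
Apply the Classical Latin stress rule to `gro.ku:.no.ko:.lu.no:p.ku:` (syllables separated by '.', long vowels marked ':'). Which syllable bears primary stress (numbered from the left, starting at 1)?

6

Classical Latin: stress the penult if heavy (long vowel or closed), else the antepenult.
Weights: 5 lu L, 6 no:p H, 7 ku: H.
The penult (syllable 6, no:p) is heavy, so it takes stress.
Stress on syllable 6: gro.ku:.no.ko:.lu.ˈno:p.ku:.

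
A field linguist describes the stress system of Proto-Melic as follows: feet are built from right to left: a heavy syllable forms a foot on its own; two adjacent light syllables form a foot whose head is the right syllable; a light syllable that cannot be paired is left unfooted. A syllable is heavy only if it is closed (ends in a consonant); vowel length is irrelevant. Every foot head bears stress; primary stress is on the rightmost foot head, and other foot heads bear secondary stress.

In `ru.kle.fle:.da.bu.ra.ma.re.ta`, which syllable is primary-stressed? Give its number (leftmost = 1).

Weights: 1 ru L, 2 kle L, 3 fle: L, 4 da L, 5 bu L, 6 ra L, 7 ma L, 8 re L, 9 ta L.
Parse right to left (heavy = foot alone; LL = one foot; stranded L unfooted): ru (kle.ˈfle:) (da.ˈbu) (ra.ˈma) (re.ˈta).
Foot heads: 3, 5, 7, 9.
Primary stress on the rightmost head = syllable 9.
Primary stress: syllable 9 → ru.kle.fle:.da.bu.ra.ma.re.ˈta.

9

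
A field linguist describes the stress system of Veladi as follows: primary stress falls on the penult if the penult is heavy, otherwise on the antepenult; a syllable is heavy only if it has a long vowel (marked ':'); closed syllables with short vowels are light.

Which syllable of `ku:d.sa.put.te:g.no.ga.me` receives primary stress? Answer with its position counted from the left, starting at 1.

5

Weights: 5 no L, 6 ga L, 7 me L.
The penult (syllable 6, ga) is light, so stress falls on the antepenult (syllable 5, no).
Primary stress: syllable 5 → ku:d.sa.put.te:g.ˈno.ga.me.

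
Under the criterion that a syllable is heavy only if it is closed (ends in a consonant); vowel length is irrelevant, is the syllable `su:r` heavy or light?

heavy

`su:r`: long vowel, closed (coda /r/). Closed (coda /r/) → heavy.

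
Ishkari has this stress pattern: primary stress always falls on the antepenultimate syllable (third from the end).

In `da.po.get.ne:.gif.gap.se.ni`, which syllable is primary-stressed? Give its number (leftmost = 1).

The word has 8 syllables; the antepenultimate syllable (third from the end) is syllable 6 (gap).
Primary stress: syllable 6 → da.po.get.ne:.gif.ˈgap.se.ni.

6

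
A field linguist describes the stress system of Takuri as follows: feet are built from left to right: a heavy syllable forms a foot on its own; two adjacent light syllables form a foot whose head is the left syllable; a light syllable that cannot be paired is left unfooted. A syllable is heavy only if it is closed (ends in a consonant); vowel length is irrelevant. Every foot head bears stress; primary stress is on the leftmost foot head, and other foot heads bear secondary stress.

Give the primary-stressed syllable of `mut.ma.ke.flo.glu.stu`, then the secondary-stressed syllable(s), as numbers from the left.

primary 1, secondary 2, 4

Weights: 1 mut H, 2 ma L, 3 ke L, 4 flo L, 5 glu L, 6 stu L.
Parse left to right (heavy = foot alone; LL = one foot; stranded L unfooted): (ˈmut) (ˈma.ke) (ˈflo.glu) stu.
Foot heads: 1, 2, 4.
Primary stress on the leftmost head = syllable 1.
Secondary stress on 2, 4: ˈmut.ˌma.ke.ˌflo.glu.stu.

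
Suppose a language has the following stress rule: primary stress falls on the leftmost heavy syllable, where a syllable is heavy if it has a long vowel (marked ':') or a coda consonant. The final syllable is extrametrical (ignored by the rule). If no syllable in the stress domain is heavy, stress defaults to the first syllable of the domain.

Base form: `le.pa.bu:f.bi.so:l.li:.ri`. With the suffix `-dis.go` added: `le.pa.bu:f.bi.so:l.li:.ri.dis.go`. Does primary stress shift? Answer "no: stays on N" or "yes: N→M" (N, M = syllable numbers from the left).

no: stays on 3

Base `le.pa.bu:f.bi.so:l.li:.ri` (7 syllables):
  The final syllable (7, ri) is extrametrical; the stress domain is syllables 1–6.
  Weights: 1 le L, 2 pa L, 3 bu:f H, 4 bi L, 5 so:l H, 6 li: H.
  Heavy syllables in the domain: 3, 5, 6. The leftmost is syllable 3 (bu:f).
  → primary stress on syllable 3.
Suffixed `le.pa.bu:f.bi.so:l.li:.ri.dis.go` (9 syllables):
  The final syllable (9, go) is extrametrical; the stress domain is syllables 1–8.
  Weights: 1 le L, 2 pa L, 3 bu:f H, 4 bi L, 5 so:l H, 6 li: H, 7 ri L, 8 dis H.
  Heavy syllables in the domain: 3, 5, 6, 8. The leftmost is syllable 3 (bu:f).
  → primary stress on syllable 3.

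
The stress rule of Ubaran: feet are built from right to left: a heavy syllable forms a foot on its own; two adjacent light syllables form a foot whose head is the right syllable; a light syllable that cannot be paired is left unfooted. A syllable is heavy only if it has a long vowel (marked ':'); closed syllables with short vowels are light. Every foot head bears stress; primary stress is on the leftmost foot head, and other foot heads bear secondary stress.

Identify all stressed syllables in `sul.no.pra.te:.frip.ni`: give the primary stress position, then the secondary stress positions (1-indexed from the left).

Weights: 1 sul L, 2 no L, 3 pra L, 4 te: H, 5 frip L, 6 ni L.
Parse right to left (heavy = foot alone; LL = one foot; stranded L unfooted): sul (no.ˈpra) (ˈte:) (frip.ˈni).
Foot heads: 3, 4, 6.
Primary stress on the leftmost head = syllable 3.
Secondary stress on 4, 6: sul.no.ˈpra.ˌte:.frip.ˌni.

primary 3, secondary 4, 6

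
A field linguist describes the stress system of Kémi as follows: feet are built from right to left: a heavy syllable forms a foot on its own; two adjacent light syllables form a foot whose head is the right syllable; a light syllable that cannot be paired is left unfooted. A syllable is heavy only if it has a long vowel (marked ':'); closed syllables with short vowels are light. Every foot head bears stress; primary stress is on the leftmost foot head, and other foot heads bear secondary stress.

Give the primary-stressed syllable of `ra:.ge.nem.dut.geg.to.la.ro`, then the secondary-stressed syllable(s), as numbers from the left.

Weights: 1 ra: H, 2 ge L, 3 nem L, 4 dut L, 5 geg L, 6 to L, 7 la L, 8 ro L.
Parse right to left (heavy = foot alone; LL = one foot; stranded L unfooted): (ˈra:) ge (nem.ˈdut) (geg.ˈto) (la.ˈro).
Foot heads: 1, 4, 6, 8.
Primary stress on the leftmost head = syllable 1.
Secondary stress on 4, 6, 8: ˈra:.ge.nem.ˌdut.geg.ˌto.la.ˌro.

primary 1, secondary 4, 6, 8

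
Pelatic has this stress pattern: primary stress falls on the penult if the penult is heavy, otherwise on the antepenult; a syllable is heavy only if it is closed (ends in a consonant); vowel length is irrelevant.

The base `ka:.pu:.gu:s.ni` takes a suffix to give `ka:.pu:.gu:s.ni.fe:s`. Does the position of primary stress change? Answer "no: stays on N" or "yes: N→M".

no: stays on 3

Base `ka:.pu:.gu:s.ni` (4 syllables):
  Weights: 2 pu: L, 3 gu:s H, 4 ni L.
  The penult (syllable 3, gu:s) is heavy, so it takes stress.
  → primary stress on syllable 3.
Suffixed `ka:.pu:.gu:s.ni.fe:s` (5 syllables):
  Weights: 3 gu:s H, 4 ni L, 5 fe:s H.
  The penult (syllable 4, ni) is light, so stress falls on the antepenult (syllable 3, gu:s).
  → primary stress on syllable 3.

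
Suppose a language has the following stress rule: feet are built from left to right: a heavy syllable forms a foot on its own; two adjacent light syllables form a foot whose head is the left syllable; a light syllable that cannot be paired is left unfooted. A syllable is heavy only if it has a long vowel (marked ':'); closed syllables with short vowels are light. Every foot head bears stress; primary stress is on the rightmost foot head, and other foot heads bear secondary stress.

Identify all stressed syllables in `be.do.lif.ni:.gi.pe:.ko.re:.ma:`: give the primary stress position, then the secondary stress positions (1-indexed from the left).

Weights: 1 be L, 2 do L, 3 lif L, 4 ni: H, 5 gi L, 6 pe: H, 7 ko L, 8 re: H, 9 ma: H.
Parse left to right (heavy = foot alone; LL = one foot; stranded L unfooted): (ˈbe.do) lif (ˈni:) gi (ˈpe:) ko (ˈre:) (ˈma:).
Foot heads: 1, 4, 6, 8, 9.
Primary stress on the rightmost head = syllable 9.
Secondary stress on 1, 4, 6, 8: ˌbe.do.lif.ˌni:.gi.ˌpe:.ko.ˌre:.ˈma:.

primary 9, secondary 1, 4, 6, 8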